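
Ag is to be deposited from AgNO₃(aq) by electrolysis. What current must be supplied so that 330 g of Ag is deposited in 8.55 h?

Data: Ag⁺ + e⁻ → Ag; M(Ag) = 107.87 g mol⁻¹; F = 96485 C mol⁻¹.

9.59 A

n(Ag) = 330 / 107.87 = 3.059 mol.
n(e⁻) = 1 × 3.059 = 3.059 mol.
Q = n(e⁻)·F = 3.059 × 96485 = 295200 C.
I = Q/t = 295200 / 30780 s = 9.59 A.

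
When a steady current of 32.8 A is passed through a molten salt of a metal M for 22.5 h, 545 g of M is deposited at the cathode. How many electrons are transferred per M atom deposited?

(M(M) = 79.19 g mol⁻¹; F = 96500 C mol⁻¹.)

Q = I·t = 32.80 A × 81000 s = 2657000 C, so n(e⁻) = 2657000/96500 = 27.53 mol.
n(M) deposited = 545 / 79.19 = 6.882 mol.
Electrons per atom = n(e⁻)/n(M) = 27.53 / 6.882 = 4.00 ≈ 4, so the ion is M⁴⁺.

4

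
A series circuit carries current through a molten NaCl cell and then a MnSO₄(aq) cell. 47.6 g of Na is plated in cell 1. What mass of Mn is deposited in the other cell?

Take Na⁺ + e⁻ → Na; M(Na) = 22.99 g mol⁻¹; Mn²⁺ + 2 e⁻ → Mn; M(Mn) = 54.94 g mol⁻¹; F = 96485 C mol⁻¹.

n(Na) = 47.6 / 22.99 = 2.070 mol.
Since Na⁺ + e⁻ → Na, n(e⁻) passed = 1 × 2.070 = 2.070 mol.
Cells in series carry the same charge, so the same 2.070 mol of electrons passes through cell 2.
Mn²⁺ + 2 e⁻ → Mn, so n(Mn) = 2.070 / 2 = 1.035 mol.
m(Mn) = 1.035 × 54.94 = 56.9 g.

56.9 g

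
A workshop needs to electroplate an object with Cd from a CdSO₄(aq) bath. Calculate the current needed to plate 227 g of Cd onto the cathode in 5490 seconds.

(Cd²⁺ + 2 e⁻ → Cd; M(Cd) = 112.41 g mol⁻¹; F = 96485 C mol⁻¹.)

n(Cd) = 227 / 112.41 = 2.019 mol.
n(e⁻) = 2 × 2.019 = 4.039 mol.
Q = n(e⁻)·F = 4.039 × 96485 = 389700 C.
I = Q/t = 389700 / 5490.0 s = 71.0 A.

71.0 A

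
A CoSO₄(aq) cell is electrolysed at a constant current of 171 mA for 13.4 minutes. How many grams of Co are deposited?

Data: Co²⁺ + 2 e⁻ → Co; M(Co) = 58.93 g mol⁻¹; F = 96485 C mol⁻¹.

0.0420 g

Q = I·t = 0.1710 A × 804.00 s = 137.5 C.
n(e⁻) = Q/F = 137.5 / 96485 = 0.001425 mol.
Co²⁺ + 2 e⁻ → Co, so n(Co) = n(e⁻)/2 = 0.0007125 mol.
m = n·M = 0.0007125 × 58.93 = 0.0420 g.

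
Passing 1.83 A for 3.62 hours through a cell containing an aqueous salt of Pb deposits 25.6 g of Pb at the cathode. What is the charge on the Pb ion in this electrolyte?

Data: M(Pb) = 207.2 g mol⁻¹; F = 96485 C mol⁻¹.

+2

Q = I·t = 1.830 A × 13032 s = 23850 C, so n(e⁻) = 23850/96485 = 0.2472 mol.
n(Pb) deposited = 25.6 / 207.2 = 0.1236 mol.
Electrons per atom = n(e⁻)/n(Pb) = 0.2472 / 0.1236 = 2.00 ≈ 2, so the ion is Pb²⁺.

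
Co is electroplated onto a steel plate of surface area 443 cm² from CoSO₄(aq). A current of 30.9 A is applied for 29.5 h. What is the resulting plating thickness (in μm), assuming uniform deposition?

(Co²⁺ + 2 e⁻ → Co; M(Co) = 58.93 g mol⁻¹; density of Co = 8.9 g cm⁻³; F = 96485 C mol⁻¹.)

Q = I·t = 30.90 × 106200 = 3282000 C; n(e⁻) = 34.01 mol.
n(Co) = n(e⁻)/2 = 17.01 mol, so m = 17.01 × 58.93 = 1002 g.
Volume = m/ρ = 1002 / 8.9 = 112.6 cm³.
Thickness = V/A = 112.6 / 443 = 0.254 cm = 2540 μm.

2540 μm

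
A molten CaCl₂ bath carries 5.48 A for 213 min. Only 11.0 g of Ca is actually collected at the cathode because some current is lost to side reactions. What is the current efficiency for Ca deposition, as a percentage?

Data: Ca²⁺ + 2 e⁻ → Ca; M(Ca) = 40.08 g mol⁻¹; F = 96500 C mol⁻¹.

75.6 %

Q = I·t = 5.480 × 12780 = 70030 C; n(e⁻) = 70030/96500 = 0.7257 mol.
Theoretical n(Ca) = n(e⁻)/2 = 0.3629 mol, i.e. m_theo = 0.3629 × 40.08 = 14.54 g.
Efficiency = m_actual / m_theo = 11.0 / 14.54 = 75.6 %.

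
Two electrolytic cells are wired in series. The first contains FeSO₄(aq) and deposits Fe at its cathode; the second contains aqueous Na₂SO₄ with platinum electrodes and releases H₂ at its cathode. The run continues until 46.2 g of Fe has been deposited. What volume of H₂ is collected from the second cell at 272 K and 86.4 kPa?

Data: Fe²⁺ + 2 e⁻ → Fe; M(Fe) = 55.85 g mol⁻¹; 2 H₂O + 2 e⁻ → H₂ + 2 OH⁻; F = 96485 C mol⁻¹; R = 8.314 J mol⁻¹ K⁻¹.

n(Fe) = 46.2 / 55.85 = 0.8272 mol, so n(e⁻) = 2 × 0.8272 = 1.654 mol.
The cells are in series, so the same 1.654 mol of electrons passes through the second cell.
2 H₂O + 2 e⁻ → H₂ + 2 OH⁻ — 2 mol e⁻ per mol H₂, so n(H₂) = 1.654/2 = 0.8272 mol.
V = nRT/P = (0.8272 × 8.314 × 272) / (86.4 × 10³) = 0.0217 m³ = 21.7 L.

21.7 L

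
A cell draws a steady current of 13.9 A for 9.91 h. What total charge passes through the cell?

4.96 × 10⁵ C

Q = I·t = 13.90 A × 35676 s = 4.96 × 10⁵ C.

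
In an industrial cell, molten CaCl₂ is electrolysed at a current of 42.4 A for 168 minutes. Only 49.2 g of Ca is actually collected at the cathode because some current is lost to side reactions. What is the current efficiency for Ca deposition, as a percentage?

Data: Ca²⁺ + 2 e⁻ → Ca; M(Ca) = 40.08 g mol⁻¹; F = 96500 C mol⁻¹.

Q = I·t = 42.40 × 10080 = 427400 C; n(e⁻) = 427400/96500 = 4.429 mol.
Theoretical n(Ca) = n(e⁻)/2 = 2.214 mol, i.e. m_theo = 2.214 × 40.08 = 88.76 g.
Efficiency = m_actual / m_theo = 49.2 / 88.76 = 55.4 %.

55.4 %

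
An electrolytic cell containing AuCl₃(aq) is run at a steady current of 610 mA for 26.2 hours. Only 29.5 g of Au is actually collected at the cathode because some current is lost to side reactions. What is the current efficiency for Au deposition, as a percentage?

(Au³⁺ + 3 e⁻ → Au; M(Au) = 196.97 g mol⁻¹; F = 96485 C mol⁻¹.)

75.3 %

Q = I·t = 0.6100 × 94320 = 57540 C; n(e⁻) = 57540/96485 = 0.5963 mol.
Theoretical n(Au) = n(e⁻)/3 = 0.1988 mol, i.e. m_theo = 0.1988 × 196.97 = 39.15 g.
Efficiency = m_actual / m_theo = 29.5 / 39.15 = 75.3 %.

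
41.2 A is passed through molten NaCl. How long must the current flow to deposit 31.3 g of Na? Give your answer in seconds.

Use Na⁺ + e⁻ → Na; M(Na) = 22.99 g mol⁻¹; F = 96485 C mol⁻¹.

n(Na) = m/M = 31.3 / 22.99 = 1.361 mol.
Each Na atom requires 1 electron, so n(e⁻) = 1 × 1.361 = 1.361 mol.
Q = n(e⁻)·F = 1.361 × 96485 = 131400 C.
t = Q/I = 131400 / 41.20 A = 3188 s.

3190 s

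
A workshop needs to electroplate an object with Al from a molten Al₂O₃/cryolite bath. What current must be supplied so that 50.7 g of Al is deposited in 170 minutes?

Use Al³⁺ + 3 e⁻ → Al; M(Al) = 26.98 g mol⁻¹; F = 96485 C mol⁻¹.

n(Al) = 50.7 / 26.98 = 1.879 mol.
n(e⁻) = 3 × 1.879 = 5.638 mol.
Q = n(e⁻)·F = 5.638 × 96485 = 543900 C.
I = Q/t = 543900 / 10200 s = 53.3 A.

53.3 A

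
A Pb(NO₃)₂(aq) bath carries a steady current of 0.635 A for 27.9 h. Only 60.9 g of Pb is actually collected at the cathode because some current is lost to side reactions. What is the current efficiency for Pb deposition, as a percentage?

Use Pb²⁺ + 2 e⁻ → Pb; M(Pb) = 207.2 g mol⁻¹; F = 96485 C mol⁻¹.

88.9 %

Q = I·t = 0.6350 × 100440 = 63780 C; n(e⁻) = 63780/96485 = 0.6610 mol.
Theoretical n(Pb) = n(e⁻)/2 = 0.3305 mol, i.e. m_theo = 0.3305 × 207.2 = 68.48 g.
Efficiency = m_actual / m_theo = 60.9 / 68.48 = 88.9 %.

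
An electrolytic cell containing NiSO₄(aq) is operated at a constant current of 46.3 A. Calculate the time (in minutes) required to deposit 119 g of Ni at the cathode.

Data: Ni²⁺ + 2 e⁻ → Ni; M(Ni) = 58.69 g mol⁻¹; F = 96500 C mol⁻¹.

141 min

n(Ni) = m/M = 119 / 58.69 = 2.028 mol.
Each Ni atom requires 2 electrons, so n(e⁻) = 2 × 2.028 = 4.055 mol.
Q = n(e⁻)·F = 4.055 × 96500 = 391300 C.
t = Q/I = 391300 / 46.30 A = 8452 s = 141 min.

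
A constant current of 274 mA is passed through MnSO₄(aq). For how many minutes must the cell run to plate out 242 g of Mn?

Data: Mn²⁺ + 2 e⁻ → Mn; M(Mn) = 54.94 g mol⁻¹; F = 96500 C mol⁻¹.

n(Mn) = m/M = 242 / 54.94 = 4.405 mol.
Each Mn atom requires 2 electrons, so n(e⁻) = 2 × 4.405 = 8.810 mol.
Q = n(e⁻)·F = 8.810 × 96500 = 850100 C.
t = Q/I = 850100 / 0.2740 A = 3103000 s = 51700 min.

51700 min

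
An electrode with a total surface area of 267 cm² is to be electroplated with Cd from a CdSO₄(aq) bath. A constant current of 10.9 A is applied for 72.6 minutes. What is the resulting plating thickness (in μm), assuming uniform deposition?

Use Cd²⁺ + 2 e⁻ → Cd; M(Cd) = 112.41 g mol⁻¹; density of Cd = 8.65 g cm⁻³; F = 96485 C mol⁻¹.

120 μm

Q = I·t = 10.90 × 4356.0 = 47480 C; n(e⁻) = 0.4921 mol.
n(Cd) = n(e⁻)/2 = 0.2461 mol, so m = 0.2461 × 112.41 = 27.66 g.
Volume = m/ρ = 27.66 / 8.65 = 3.198 cm³.
Thickness = V/A = 3.198 / 267 = 0.0120 cm = 120 μm.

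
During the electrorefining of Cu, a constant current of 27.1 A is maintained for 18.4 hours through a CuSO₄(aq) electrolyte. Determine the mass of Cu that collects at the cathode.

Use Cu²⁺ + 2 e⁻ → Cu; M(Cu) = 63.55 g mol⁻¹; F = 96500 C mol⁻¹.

Q = I·t = 27.10 A × 66240 s = 1795000 C.
n(e⁻) = Q/F = 1795000 / 96500 = 18.60 mol.
Cu²⁺ + 2 e⁻ → Cu, so n(Cu) = n(e⁻)/2 = 9.301 mol.
m = n·M = 9.301 × 63.55 = 591 g.

591 g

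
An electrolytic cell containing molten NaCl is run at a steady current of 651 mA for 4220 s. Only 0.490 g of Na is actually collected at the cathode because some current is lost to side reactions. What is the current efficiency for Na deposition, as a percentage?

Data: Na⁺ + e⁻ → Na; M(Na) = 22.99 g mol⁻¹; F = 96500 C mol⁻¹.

74.9 %

Q = I·t = 0.6510 × 4220.0 = 2747 C; n(e⁻) = 2747/96500 = 0.02847 mol.
Theoretical n(Na) = n(e⁻)/1 = 0.02847 mol, i.e. m_theo = 0.02847 × 22.99 = 0.6545 g.
Efficiency = m_actual / m_theo = 0.490 / 0.6545 = 74.9 %.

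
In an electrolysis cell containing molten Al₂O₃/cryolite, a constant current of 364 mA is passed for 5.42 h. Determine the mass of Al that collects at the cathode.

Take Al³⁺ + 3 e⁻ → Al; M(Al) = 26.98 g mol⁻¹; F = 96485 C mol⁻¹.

Q = I·t = 0.3640 A × 19512 s = 7102 C.
n(e⁻) = Q/F = 7102 / 96485 = 0.07361 mol.
Al³⁺ + 3 e⁻ → Al, so n(Al) = n(e⁻)/3 = 0.02454 mol.
m = n·M = 0.02454 × 26.98 = 0.662 g.

0.662 g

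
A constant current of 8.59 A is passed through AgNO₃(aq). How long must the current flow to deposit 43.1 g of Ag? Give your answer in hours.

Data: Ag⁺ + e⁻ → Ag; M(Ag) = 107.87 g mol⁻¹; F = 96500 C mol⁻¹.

1.25 h

n(Ag) = m/M = 43.1 / 107.87 = 0.3996 mol.
Each Ag atom requires 1 electron, so n(e⁻) = 1 × 0.3996 = 0.3996 mol.
Q = n(e⁻)·F = 0.3996 × 96500 = 38560 C.
t = Q/I = 38560 / 8.590 A = 4489 s = 1.25 h.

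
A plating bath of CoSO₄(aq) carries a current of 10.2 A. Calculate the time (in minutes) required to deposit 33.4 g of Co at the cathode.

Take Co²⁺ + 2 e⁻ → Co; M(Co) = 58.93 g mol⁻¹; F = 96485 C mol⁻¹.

n(Co) = m/M = 33.4 / 58.93 = 0.5668 mol.
Each Co atom requires 2 electrons, so n(e⁻) = 2 × 0.5668 = 1.134 mol.
Q = n(e⁻)·F = 1.134 × 96485 = 109400 C.
t = Q/I = 109400 / 10.20 A = 10720 s = 179 min.

179 min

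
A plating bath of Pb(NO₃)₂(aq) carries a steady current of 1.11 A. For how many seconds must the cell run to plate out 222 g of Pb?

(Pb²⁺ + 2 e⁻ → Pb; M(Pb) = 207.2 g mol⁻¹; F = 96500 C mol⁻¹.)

1.86 × 10⁵ s

n(Pb) = m/M = 222 / 207.2 = 1.071 mol.
Each Pb atom requires 2 electrons, so n(e⁻) = 2 × 1.071 = 2.143 mol.
Q = n(e⁻)·F = 2.143 × 96500 = 206800 C.
t = Q/I = 206800 / 1.110 A = 186300 s.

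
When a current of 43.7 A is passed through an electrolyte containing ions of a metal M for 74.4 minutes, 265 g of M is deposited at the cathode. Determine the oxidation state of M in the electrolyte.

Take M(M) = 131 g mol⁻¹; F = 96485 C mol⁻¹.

+1

Q = I·t = 43.70 A × 4464.0 s = 195100 C, so n(e⁻) = 195100/96485 = 2.022 mol.
n(M) deposited = 265 / 131 = 2.023 mol.
Electrons per atom = n(e⁻)/n(M) = 2.022 / 2.023 = 0.999 ≈ 1, so the ion is M⁺.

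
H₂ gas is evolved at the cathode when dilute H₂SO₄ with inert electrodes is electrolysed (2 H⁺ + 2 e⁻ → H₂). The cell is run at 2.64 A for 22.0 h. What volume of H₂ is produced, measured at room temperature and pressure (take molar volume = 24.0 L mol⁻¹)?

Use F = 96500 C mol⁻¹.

26.0 L

Q = I·t = 2.640 A × 79200 s = 209100 C.
n(e⁻) = Q/F = 209100 / 96500 = 2.167 mol.
2 electrons are transferred per H₂ molecule, so n(H₂) = 2.167 / 2 = 1.083 mol.
V = n × V_m = 1.083 × 24.0 = 26.0 L.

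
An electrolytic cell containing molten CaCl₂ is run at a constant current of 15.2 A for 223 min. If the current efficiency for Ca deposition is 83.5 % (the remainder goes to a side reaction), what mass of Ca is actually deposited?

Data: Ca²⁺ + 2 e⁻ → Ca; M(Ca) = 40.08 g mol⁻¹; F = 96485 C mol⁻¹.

Q = I·t = 15.20 × 13380 = 203400 C.
n(e⁻) = 203400/96485 = 2.108 mol; theoretically n(Ca) = 2.108/2 = 1.054 mol, m_theo = 42.24 g.
At 83.5 % efficiency, m_actual = 0.835 × 42.24 = 35.3 g.

35.3 g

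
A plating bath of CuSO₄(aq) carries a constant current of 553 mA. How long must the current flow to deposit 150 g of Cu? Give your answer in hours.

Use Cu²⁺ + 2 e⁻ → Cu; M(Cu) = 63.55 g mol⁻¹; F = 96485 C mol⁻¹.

n(Cu) = m/M = 150 / 63.55 = 2.360 mol.
Each Cu atom requires 2 electrons, so n(e⁻) = 2 × 2.360 = 4.721 mol.
Q = n(e⁻)·F = 4.721 × 96485 = 455500 C.
t = Q/I = 455500 / 0.5530 A = 823600 s = 229 h.

229 h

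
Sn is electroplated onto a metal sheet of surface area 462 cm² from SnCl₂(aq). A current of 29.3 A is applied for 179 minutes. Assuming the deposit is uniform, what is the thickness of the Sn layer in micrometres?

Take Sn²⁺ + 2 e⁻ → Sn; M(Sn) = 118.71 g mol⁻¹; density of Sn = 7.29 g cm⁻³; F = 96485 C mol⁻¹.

Q = I·t = 29.30 × 10740 = 314700 C; n(e⁻) = 3.261 mol.
n(Sn) = n(e⁻)/2 = 1.631 mol, so m = 1.631 × 118.71 = 193.6 g.
Volume = m/ρ = 193.6 / 7.29 = 26.55 cm³.
Thickness = V/A = 26.55 / 462 = 0.0575 cm = 575 μm.

575 μm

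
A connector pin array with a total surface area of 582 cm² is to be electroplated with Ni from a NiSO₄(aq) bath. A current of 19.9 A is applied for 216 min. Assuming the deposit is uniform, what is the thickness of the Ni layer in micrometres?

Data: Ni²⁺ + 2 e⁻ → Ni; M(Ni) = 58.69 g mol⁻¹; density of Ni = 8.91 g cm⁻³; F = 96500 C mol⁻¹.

151 μm

Q = I·t = 19.90 × 12960 = 257900 C; n(e⁻) = 2.673 mol.
n(Ni) = n(e⁻)/2 = 1.336 mol, so m = 1.336 × 58.69 = 78.43 g.
Volume = m/ρ = 78.43 / 8.91 = 8.802 cm³.
Thickness = V/A = 8.802 / 582 = 0.0151 cm = 151 μm.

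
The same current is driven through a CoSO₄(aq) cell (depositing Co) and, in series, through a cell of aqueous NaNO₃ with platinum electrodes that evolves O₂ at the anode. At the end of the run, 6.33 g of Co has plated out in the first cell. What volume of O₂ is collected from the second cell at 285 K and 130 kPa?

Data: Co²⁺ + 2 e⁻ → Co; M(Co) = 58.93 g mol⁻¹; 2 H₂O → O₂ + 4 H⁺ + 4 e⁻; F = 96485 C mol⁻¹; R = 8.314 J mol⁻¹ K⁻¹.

0.979 L

n(Co) = 6.33 / 58.93 = 0.1074 mol, so n(e⁻) = 2 × 0.1074 = 0.2148 mol.
The cells are in series, so the same 0.2148 mol of electrons passes through the second cell.
2 H₂O → O₂ + 4 H⁺ + 4 e⁻ — 4 mol e⁻ per mol O₂, so n(O₂) = 0.2148/4 = 0.05371 mol.
V = nRT/P = (0.05371 × 8.314 × 285) / (130 × 10³) = 9.79 × 10⁻⁴ m³ = 0.979 L.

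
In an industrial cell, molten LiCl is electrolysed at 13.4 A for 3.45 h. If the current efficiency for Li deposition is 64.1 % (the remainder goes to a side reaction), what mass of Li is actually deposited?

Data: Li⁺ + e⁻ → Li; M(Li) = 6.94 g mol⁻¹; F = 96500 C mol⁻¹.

Q = I·t = 13.40 × 12420 = 166400 C.
n(e⁻) = 166400/96500 = 1.725 mol; theoretically n(Li) = 1.725/1 = 1.725 mol, m_theo = 11.97 g.
At 64.1 % efficiency, m_actual = 0.641 × 11.97 = 7.67 g.

7.67 g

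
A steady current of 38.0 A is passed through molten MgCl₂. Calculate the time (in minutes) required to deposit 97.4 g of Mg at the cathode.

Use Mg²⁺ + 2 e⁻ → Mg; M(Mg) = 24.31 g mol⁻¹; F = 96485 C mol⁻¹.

n(Mg) = m/M = 97.4 / 24.31 = 4.007 mol.
Each Mg atom requires 2 electrons, so n(e⁻) = 2 × 4.007 = 8.013 mol.
Q = n(e⁻)·F = 8.013 × 96485 = 773200 C.
t = Q/I = 773200 / 38.00 A = 20350 s = 339 min.

339 min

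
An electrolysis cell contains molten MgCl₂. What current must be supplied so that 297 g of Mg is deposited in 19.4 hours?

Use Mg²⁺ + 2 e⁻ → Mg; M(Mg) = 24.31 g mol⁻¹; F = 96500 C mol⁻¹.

33.8 A

n(Mg) = 297 / 24.31 = 12.22 mol.
n(e⁻) = 2 × 12.22 = 24.43 mol.
Q = n(e⁻)·F = 24.43 × 96500 = 2358000 C.
I = Q/t = 2358000 / 69840 s = 33.8 A.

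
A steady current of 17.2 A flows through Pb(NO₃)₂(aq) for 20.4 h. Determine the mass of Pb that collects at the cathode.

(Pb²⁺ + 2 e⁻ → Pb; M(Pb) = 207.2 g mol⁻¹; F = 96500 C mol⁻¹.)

1360 g

Q = I·t = 17.20 A × 73440 s = 1263000 C.
n(e⁻) = Q/F = 1263000 / 96500 = 13.09 mol.
Pb²⁺ + 2 e⁻ → Pb, so n(Pb) = n(e⁻)/2 = 6.545 mol.
m = n·M = 6.545 × 207.2 = 1360 g.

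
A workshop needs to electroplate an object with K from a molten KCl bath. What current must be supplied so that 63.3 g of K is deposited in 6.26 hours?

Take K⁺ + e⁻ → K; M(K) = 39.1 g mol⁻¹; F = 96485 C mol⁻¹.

6.93 A

n(K) = 63.3 / 39.1 = 1.619 mol.
n(e⁻) = 1 × 1.619 = 1.619 mol.
Q = n(e⁻)·F = 1.619 × 96485 = 156200 C.
I = Q/t = 156200 / 22536 s = 6.93 A.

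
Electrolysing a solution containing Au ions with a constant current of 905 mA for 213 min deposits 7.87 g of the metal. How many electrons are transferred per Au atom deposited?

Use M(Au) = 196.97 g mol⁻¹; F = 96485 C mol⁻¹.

3

Q = I·t = 0.9050 A × 12780 s = 11570 C, so n(e⁻) = 11570/96485 = 0.1199 mol.
n(Au) deposited = 7.87 / 196.97 = 0.03996 mol.
Electrons per atom = n(e⁻)/n(Au) = 0.1199 / 0.03996 = 3.00 ≈ 3, so the ion is Au³⁺.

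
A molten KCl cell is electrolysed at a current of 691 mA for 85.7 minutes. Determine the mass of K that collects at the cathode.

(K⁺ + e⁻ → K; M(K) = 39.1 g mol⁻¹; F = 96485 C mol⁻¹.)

1.44 g

Q = I·t = 0.6910 A × 5142.0 s = 3553 C.
n(e⁻) = Q/F = 3553 / 96485 = 0.03683 mol.
K⁺ + e⁻ → K, so n(K) = n(e⁻)/1 = 0.03683 mol.
m = n·M = 0.03683 × 39.1 = 1.44 g.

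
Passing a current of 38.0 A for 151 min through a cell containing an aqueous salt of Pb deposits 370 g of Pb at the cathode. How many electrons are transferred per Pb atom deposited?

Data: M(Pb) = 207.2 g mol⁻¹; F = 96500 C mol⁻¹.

Q = I·t = 38.00 A × 9060.0 s = 344300 C, so n(e⁻) = 344300/96500 = 3.568 mol.
n(Pb) deposited = 370 / 207.2 = 1.786 mol.
Electrons per atom = n(e⁻)/n(Pb) = 3.568 / 1.786 = 2.00 ≈ 2, so the ion is Pb²⁺.

2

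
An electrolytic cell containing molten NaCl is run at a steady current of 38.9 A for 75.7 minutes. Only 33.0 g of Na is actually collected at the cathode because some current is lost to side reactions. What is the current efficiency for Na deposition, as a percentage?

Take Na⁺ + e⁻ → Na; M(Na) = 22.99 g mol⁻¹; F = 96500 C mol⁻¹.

78.4 %

Q = I·t = 38.90 × 4542.0 = 176700 C; n(e⁻) = 176700/96500 = 1.831 mol.
Theoretical n(Na) = n(e⁻)/1 = 1.831 mol, i.e. m_theo = 1.831 × 22.99 = 42.09 g.
Efficiency = m_actual / m_theo = 33.0 / 42.09 = 78.4 %.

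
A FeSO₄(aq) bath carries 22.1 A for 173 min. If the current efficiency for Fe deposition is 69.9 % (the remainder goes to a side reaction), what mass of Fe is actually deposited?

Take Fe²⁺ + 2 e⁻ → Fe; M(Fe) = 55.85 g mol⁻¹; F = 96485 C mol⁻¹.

Q = I·t = 22.10 × 10380 = 229400 C.
n(e⁻) = 229400/96485 = 2.378 mol; theoretically n(Fe) = 2.378/2 = 1.189 mol, m_theo = 66.39 g.
At 69.9 % efficiency, m_actual = 0.699 × 66.39 = 46.4 g.

46.4 g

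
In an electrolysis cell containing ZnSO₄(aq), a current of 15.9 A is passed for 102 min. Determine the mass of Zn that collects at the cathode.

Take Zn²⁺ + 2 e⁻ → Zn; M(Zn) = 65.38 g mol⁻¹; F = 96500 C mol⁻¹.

33.0 g

Q = I·t = 15.90 A × 6120.0 s = 97310 C.
n(e⁻) = Q/F = 97310 / 96500 = 1.008 mol.
Zn²⁺ + 2 e⁻ → Zn, so n(Zn) = n(e⁻)/2 = 0.5042 mol.
m = n·M = 0.5042 × 65.38 = 33.0 g.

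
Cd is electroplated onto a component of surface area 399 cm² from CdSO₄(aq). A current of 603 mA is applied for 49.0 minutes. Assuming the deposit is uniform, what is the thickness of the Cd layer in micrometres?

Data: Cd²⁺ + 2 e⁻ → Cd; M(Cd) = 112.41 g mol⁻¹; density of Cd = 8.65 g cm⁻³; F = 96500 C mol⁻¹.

Q = I·t = 0.6030 × 2940.0 = 1773 C; n(e⁻) = 0.01837 mol.
n(Cd) = n(e⁻)/2 = 0.009186 mol, so m = 0.009186 × 112.41 = 1.033 g.
Volume = m/ρ = 1.033 / 8.65 = 0.1194 cm³.
Thickness = V/A = 0.1194 / 399 = 2.99 × 10⁻⁴ cm = 2.99 μm.

2.99 μm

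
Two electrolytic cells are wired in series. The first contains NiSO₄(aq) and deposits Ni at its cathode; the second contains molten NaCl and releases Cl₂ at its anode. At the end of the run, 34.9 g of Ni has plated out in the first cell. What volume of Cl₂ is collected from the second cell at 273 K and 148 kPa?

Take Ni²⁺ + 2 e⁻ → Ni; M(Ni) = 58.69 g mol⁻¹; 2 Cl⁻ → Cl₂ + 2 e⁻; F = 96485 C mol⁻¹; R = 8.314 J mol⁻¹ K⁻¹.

9.12 L

n(Ni) = 34.9 / 58.69 = 0.5946 mol, so n(e⁻) = 2 × 0.5946 = 1.189 mol.
The cells are in series, so the same 1.189 mol of electrons passes through the second cell.
2 Cl⁻ → Cl₂ + 2 e⁻ — 2 mol e⁻ per mol Cl₂, so n(Cl₂) = 1.189/2 = 0.5946 mol.
V = nRT/P = (0.5946 × 8.314 × 273) / (148 × 10³) = 0.00912 m³ = 9.12 L.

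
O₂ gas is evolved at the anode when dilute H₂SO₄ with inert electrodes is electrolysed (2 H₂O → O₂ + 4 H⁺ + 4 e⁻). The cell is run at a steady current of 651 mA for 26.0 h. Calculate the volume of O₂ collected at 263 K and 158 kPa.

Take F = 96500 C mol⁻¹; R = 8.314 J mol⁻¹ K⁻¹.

Q = I·t = 0.6510 A × 93600 s = 60930 C.
n(e⁻) = Q/F = 60930 / 96500 = 0.6314 mol.
4 electrons are transferred per O₂ molecule, so n(O₂) = 0.6314 / 4 = 0.1579 mol.
V = nRT/P = (0.1579 × 8.314 × 263) / (158 × 10³ Pa) = 0.00218 m³ = 2.18 L.

2.18 L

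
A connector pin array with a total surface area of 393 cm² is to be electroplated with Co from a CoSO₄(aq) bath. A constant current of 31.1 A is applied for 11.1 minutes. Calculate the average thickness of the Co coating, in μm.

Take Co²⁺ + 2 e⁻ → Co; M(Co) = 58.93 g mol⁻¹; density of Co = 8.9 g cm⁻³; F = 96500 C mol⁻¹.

18.1 μm

Q = I·t = 31.10 × 666.00 = 20710 C; n(e⁻) = 0.2146 mol.
n(Co) = n(e⁻)/2 = 0.1073 mol, so m = 0.1073 × 58.93 = 6.324 g.
Volume = m/ρ = 6.324 / 8.9 = 0.7106 cm³.
Thickness = V/A = 0.7106 / 393 = 0.00181 cm = 18.1 μm.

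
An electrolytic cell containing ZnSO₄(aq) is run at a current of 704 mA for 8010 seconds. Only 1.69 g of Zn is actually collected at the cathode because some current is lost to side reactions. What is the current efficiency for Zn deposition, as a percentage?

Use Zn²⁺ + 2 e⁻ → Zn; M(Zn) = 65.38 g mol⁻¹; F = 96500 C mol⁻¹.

Q = I·t = 0.7040 × 8010.0 = 5639 C; n(e⁻) = 5639/96500 = 0.05844 mol.
Theoretical n(Zn) = n(e⁻)/2 = 0.02922 mol, i.e. m_theo = 0.02922 × 65.38 = 1.910 g.
Efficiency = m_actual / m_theo = 1.69 / 1.910 = 88.5 %.

88.5 %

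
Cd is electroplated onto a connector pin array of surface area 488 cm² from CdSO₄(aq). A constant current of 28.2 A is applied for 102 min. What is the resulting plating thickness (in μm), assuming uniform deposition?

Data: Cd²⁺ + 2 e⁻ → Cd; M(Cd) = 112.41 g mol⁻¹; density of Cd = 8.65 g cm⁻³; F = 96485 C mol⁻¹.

238 μm

Q = I·t = 28.20 × 6120.0 = 172600 C; n(e⁻) = 1.789 mol.
n(Cd) = n(e⁻)/2 = 0.8944 mol, so m = 0.8944 × 112.41 = 100.5 g.
Volume = m/ρ = 100.5 / 8.65 = 11.62 cm³.
Thickness = V/A = 11.62 / 488 = 0.0238 cm = 238 μm.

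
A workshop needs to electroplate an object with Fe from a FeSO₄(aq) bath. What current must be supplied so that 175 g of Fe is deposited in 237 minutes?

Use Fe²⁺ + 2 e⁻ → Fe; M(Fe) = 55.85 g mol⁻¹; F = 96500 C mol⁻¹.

42.5 A

n(Fe) = 175 / 55.85 = 3.133 mol.
n(e⁻) = 2 × 3.133 = 6.267 mol.
Q = n(e⁻)·F = 6.267 × 96500 = 604700 C.
I = Q/t = 604700 / 14220 s = 42.5 A.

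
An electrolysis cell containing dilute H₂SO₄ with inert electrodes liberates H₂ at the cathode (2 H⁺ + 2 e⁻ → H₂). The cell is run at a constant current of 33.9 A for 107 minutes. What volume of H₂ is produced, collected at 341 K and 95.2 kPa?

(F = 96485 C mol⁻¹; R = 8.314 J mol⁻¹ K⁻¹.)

Q = I·t = 33.90 A × 6420.0 s = 217600 C.
n(e⁻) = Q/F = 217600 / 96485 = 2.256 mol.
2 electrons are transferred per H₂ molecule, so n(H₂) = 2.256 / 2 = 1.128 mol.
V = nRT/P = (1.128 × 8.314 × 341) / (95.2 × 10³ Pa) = 0.0336 m³ = 33.6 L.

33.6 L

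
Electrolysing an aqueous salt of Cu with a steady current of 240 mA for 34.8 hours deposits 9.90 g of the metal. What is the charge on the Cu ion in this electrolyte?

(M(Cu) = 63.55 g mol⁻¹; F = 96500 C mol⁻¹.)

+2

Q = I·t = 0.2400 A × 125280 s = 30070 C, so n(e⁻) = 30070/96500 = 0.3116 mol.
n(Cu) deposited = 9.90 / 63.55 = 0.1558 mol.
Electrons per atom = n(e⁻)/n(Cu) = 0.3116 / 0.1558 = 2.00 ≈ 2, so the ion is Cu²⁺.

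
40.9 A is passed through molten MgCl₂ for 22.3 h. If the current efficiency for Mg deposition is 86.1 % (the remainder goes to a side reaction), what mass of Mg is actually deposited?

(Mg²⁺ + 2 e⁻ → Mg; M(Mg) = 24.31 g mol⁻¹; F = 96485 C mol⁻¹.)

356 g

Q = I·t = 40.90 × 80280 = 3283000 C.
n(e⁻) = 3283000/96485 = 34.03 mol; theoretically n(Mg) = 34.03/2 = 17.02 mol, m_theo = 413.6 g.
At 86.1 % efficiency, m_actual = 0.861 × 413.6 = 356 g.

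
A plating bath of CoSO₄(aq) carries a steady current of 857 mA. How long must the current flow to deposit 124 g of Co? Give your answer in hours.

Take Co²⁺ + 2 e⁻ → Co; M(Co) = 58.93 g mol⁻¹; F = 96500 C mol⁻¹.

132 h

n(Co) = m/M = 124 / 58.93 = 2.104 mol.
Each Co atom requires 2 electrons, so n(e⁻) = 2 × 2.104 = 4.208 mol.
Q = n(e⁻)·F = 4.208 × 96500 = 406100 C.
t = Q/I = 406100 / 0.8570 A = 473900 s = 132 h.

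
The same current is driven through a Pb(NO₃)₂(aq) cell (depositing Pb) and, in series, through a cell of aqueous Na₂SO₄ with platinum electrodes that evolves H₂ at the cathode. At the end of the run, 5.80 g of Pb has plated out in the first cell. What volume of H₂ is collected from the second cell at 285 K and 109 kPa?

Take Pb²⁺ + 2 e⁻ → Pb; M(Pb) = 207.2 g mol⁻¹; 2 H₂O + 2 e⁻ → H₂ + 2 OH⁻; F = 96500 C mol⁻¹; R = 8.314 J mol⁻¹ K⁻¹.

0.609 L

n(Pb) = 5.80 / 207.2 = 0.02799 mol, so n(e⁻) = 2 × 0.02799 = 0.05598 mol.
The cells are in series, so the same 0.05598 mol of electrons passes through the second cell.
2 H₂O + 2 e⁻ → H₂ + 2 OH⁻ — 2 mol e⁻ per mol H₂, so n(H₂) = 0.05598/2 = 0.02799 mol.
V = nRT/P = (0.02799 × 8.314 × 285) / (109 × 10³) = 6.09 × 10⁻⁴ m³ = 0.609 L.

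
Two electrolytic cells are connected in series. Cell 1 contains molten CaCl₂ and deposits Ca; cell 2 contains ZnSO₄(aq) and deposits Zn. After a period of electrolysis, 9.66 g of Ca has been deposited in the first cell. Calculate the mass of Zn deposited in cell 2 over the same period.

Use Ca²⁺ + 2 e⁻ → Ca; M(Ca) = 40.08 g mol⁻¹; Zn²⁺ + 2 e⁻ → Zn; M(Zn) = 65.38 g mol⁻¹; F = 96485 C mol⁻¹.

n(Ca) = 9.66 / 40.08 = 0.2410 mol.
Since Ca²⁺ + 2 e⁻ → Ca, n(e⁻) passed = 2 × 0.2410 = 0.4820 mol.
Cells in series carry the same charge, so the same 0.4820 mol of electrons passes through cell 2.
Zn²⁺ + 2 e⁻ → Zn, so n(Zn) = 0.4820 / 2 = 0.2410 mol.
m(Zn) = 0.2410 × 65.38 = 15.8 g.

15.8 g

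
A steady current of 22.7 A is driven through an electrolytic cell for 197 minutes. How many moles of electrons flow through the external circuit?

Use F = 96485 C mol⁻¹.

Q = I·t = 22.70 A × 11820 s = 268300 C.
n(e⁻) = Q/F = 268300 / 96485 = 2.78 mol.

2.78 mol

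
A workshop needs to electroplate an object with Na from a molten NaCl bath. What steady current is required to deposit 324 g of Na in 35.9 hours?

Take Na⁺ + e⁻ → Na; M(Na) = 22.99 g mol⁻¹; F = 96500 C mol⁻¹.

n(Na) = 324 / 22.99 = 14.09 mol.
n(e⁻) = 1 × 14.09 = 14.09 mol.
Q = n(e⁻)·F = 14.09 × 96500 = 1360000 C.
I = Q/t = 1360000 / 129240 s = 10.5 A.

10.5 A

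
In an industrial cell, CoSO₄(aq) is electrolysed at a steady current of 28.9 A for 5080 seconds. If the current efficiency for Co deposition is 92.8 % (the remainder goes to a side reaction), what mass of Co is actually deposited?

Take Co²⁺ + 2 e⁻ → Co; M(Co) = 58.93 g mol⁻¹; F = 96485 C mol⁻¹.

41.6 g

Q = I·t = 28.90 × 5080.0 = 146800 C.
n(e⁻) = 146800/96485 = 1.522 mol; theoretically n(Co) = 1.522/2 = 0.7608 mol, m_theo = 44.83 g.
At 92.8 % efficiency, m_actual = 0.928 × 44.83 = 41.6 g.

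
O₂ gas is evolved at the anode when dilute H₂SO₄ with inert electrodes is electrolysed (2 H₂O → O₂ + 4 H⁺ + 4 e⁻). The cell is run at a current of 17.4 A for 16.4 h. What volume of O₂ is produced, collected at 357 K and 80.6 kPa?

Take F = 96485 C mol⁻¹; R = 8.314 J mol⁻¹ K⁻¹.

Q = I·t = 17.40 A × 59040 s = 1027000 C.
n(e⁻) = Q/F = 1027000 / 96485 = 10.65 mol.
4 electrons are transferred per O₂ molecule, so n(O₂) = 10.65 / 4 = 2.662 mol.
V = nRT/P = (2.662 × 8.314 × 357) / (80.6 × 10³ Pa) = 0.0980 m³ = 98.0 L.

98.0 L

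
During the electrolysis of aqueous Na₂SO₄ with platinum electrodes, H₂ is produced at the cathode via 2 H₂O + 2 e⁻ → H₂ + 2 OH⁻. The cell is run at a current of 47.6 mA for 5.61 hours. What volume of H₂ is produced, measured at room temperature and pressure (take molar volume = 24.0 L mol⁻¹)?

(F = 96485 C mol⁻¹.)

Q = I·t = 0.04760 A × 20196 s = 961.3 C.
n(e⁻) = Q/F = 961.3 / 96485 = 0.009964 mol.
2 electrons are transferred per H₂ molecule, so n(H₂) = 0.009964 / 2 = 0.004982 mol.
V = n × V_m = 0.004982 × 24.0 = 0.120 L.

0.120 L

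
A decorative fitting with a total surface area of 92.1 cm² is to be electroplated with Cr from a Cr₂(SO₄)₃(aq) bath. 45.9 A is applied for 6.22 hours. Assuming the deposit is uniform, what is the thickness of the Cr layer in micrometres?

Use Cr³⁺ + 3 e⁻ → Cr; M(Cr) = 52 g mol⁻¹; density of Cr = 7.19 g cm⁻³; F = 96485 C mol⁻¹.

2790 μm

Q = I·t = 45.90 × 22392 = 1028000 C; n(e⁻) = 10.65 mol.
n(Cr) = n(e⁻)/3 = 3.551 mol, so m = 3.551 × 52 = 184.6 g.
Volume = m/ρ = 184.6 / 7.19 = 25.68 cm³.
Thickness = V/A = 25.68 / 92.1 = 0.279 cm = 2790 μm.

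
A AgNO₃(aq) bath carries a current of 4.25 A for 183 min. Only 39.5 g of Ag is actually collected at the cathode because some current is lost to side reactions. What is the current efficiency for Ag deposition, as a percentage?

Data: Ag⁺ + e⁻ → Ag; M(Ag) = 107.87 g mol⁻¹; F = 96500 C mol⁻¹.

Q = I·t = 4.250 × 10980 = 46660 C; n(e⁻) = 46660/96500 = 0.4836 mol.
Theoretical n(Ag) = n(e⁻)/1 = 0.4836 mol, i.e. m_theo = 0.4836 × 107.87 = 52.16 g.
Efficiency = m_actual / m_theo = 39.5 / 52.16 = 75.7 %.

75.7 %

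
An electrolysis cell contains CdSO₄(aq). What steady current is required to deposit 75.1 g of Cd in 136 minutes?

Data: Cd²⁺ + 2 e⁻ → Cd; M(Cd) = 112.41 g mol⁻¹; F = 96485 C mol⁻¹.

15.8 A

n(Cd) = 75.1 / 112.41 = 0.6681 mol.
n(e⁻) = 2 × 0.6681 = 1.336 mol.
Q = n(e⁻)·F = 1.336 × 96485 = 128900 C.
I = Q/t = 128900 / 8160.0 s = 15.8 A.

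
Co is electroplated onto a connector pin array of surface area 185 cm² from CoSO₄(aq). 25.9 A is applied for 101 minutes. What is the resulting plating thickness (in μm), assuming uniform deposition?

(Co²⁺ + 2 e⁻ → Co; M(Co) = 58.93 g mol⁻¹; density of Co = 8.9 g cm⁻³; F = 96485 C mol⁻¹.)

291 μm

Q = I·t = 25.90 × 6060.0 = 157000 C; n(e⁻) = 1.627 mol.
n(Co) = n(e⁻)/2 = 0.8134 mol, so m = 0.8134 × 58.93 = 47.93 g.
Volume = m/ρ = 47.93 / 8.9 = 5.386 cm³.
Thickness = V/A = 5.386 / 185 = 0.0291 cm = 291 μm.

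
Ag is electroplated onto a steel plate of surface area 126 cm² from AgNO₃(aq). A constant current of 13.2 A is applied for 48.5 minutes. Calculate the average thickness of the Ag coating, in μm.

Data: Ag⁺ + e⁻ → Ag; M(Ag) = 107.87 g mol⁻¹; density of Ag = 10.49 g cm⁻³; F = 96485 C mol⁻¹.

325 μm

Q = I·t = 13.20 × 2910.0 = 38410 C; n(e⁻) = 0.3981 mol.
n(Ag) = n(e⁻)/1 = 0.3981 mol, so m = 0.3981 × 107.87 = 42.94 g.
Volume = m/ρ = 42.94 / 10.49 = 4.094 cm³.
Thickness = V/A = 4.094 / 126 = 0.0325 cm = 325 μm.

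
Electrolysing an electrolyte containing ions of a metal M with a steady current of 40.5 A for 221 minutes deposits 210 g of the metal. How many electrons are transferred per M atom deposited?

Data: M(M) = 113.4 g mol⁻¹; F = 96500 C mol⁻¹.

3

Q = I·t = 40.50 A × 13260 s = 537000 C, so n(e⁻) = 537000/96500 = 5.565 mol.
n(M) deposited = 210 / 113.4 = 1.852 mol.
Electrons per atom = n(e⁻)/n(M) = 5.565 / 1.852 = 3.01 ≈ 3, so the ion is M³⁺.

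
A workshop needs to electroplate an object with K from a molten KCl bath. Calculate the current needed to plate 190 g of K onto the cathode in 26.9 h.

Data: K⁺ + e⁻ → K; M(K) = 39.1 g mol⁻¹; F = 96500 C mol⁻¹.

n(K) = 190 / 39.1 = 4.859 mol.
n(e⁻) = 1 × 4.859 = 4.859 mol.
Q = n(e⁻)·F = 4.859 × 96500 = 468900 C.
I = Q/t = 468900 / 96840 s = 4.84 A.

4.84 A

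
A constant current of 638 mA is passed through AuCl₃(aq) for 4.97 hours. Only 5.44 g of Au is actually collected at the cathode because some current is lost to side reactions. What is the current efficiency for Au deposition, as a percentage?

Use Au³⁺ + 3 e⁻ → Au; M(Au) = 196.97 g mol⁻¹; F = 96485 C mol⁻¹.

Q = I·t = 0.6380 × 17892 = 11420 C; n(e⁻) = 11420/96485 = 0.1183 mol.
Theoretical n(Au) = n(e⁻)/3 = 0.03944 mol, i.e. m_theo = 0.03944 × 196.97 = 7.768 g.
Efficiency = m_actual / m_theo = 5.44 / 7.768 = 70.0 %.

70.0 %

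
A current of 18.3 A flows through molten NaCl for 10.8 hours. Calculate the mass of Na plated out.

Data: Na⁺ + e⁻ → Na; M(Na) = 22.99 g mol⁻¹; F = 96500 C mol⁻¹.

170 g

Q = I·t = 18.30 A × 38880 s = 711500 C.
n(e⁻) = Q/F = 711500 / 96500 = 7.373 mol.
Na⁺ + e⁻ → Na, so n(Na) = n(e⁻)/1 = 7.373 mol.
m = n·M = 7.373 × 22.99 = 170 g.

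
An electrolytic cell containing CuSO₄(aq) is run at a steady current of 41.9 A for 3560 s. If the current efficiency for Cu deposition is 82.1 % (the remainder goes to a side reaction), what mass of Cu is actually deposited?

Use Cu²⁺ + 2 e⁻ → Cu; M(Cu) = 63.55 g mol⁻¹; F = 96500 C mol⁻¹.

40.3 g

Q = I·t = 41.90 × 3560.0 = 149200 C.
n(e⁻) = 149200/96500 = 1.546 mol; theoretically n(Cu) = 1.546/2 = 0.7729 mol, m_theo = 49.12 g.
At 82.1 % efficiency, m_actual = 0.821 × 49.12 = 40.3 g.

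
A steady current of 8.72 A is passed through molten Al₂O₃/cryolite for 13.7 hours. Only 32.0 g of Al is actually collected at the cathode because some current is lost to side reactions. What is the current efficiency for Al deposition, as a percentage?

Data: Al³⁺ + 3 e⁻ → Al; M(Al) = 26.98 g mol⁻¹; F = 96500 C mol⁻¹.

Q = I·t = 8.720 × 49320 = 430100 C; n(e⁻) = 430100/96500 = 4.457 mol.
Theoretical n(Al) = n(e⁻)/3 = 1.486 mol, i.e. m_theo = 1.486 × 26.98 = 40.08 g.
Efficiency = m_actual / m_theo = 32.0 / 40.08 = 79.8 %.

79.8 %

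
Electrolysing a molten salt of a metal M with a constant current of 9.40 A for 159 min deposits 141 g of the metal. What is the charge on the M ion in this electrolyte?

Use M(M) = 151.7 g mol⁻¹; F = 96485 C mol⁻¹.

Q = I·t = 9.400 A × 9540.0 s = 89680 C, so n(e⁻) = 89680/96485 = 0.9294 mol.
n(M) deposited = 141 / 151.7 = 0.9295 mol.
Electrons per atom = n(e⁻)/n(M) = 0.9294 / 0.9295 = 1.00 ≈ 1, so the ion is M⁺.

+1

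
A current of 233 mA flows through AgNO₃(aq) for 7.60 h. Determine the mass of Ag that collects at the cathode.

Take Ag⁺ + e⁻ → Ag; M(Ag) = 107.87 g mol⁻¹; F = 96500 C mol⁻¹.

Q = I·t = 0.2330 A × 27360 s = 6375 C.
n(e⁻) = Q/F = 6375 / 96500 = 0.06606 mol.
Ag⁺ + e⁻ → Ag, so n(Ag) = n(e⁻)/1 = 0.06606 mol.
m = n·M = 0.06606 × 107.87 = 7.13 g.

7.13 g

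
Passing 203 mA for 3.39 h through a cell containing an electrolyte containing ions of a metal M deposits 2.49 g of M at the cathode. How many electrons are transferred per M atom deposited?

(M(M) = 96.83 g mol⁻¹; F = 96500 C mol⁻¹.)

Q = I·t = 0.2030 A × 12204 s = 2477 C, so n(e⁻) = 2477/96500 = 0.02567 mol.
n(M) deposited = 2.49 / 96.83 = 0.02572 mol.
Electrons per atom = n(e⁻)/n(M) = 0.02567 / 0.02572 = 0.998 ≈ 1, so the ion is M⁺.

1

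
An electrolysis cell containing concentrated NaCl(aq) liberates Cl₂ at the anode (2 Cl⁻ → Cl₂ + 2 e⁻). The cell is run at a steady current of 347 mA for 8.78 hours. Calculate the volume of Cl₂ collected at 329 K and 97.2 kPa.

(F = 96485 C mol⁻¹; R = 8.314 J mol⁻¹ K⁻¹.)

Q = I·t = 0.3470 A × 31608 s = 10970 C.
n(e⁻) = Q/F = 10970 / 96485 = 0.1137 mol.
2 electrons are transferred per Cl₂ molecule, so n(Cl₂) = 0.1137 / 2 = 0.05684 mol.
V = nRT/P = (0.05684 × 8.314 × 329) / (97.2 × 10³ Pa) = 0.00160 m³ = 1.60 L.

1.60 L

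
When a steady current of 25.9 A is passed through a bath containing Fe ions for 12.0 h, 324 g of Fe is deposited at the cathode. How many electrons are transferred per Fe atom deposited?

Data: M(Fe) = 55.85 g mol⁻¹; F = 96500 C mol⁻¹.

2

Q = I·t = 25.90 A × 43200 s = 1119000 C, so n(e⁻) = 1119000/96500 = 11.59 mol.
n(Fe) deposited = 324 / 55.85 = 5.801 mol.
Electrons per atom = n(e⁻)/n(Fe) = 11.59 / 5.801 = 2.00 ≈ 2, so the ion is Fe²⁺.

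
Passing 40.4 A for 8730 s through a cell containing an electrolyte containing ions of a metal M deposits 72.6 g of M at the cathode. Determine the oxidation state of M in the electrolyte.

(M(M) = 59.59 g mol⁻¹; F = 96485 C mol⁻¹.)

+3

Q = I·t = 40.40 A × 8730.0 s = 352700 C, so n(e⁻) = 352700/96485 = 3.655 mol.
n(M) deposited = 72.6 / 59.59 = 1.218 mol.
Electrons per atom = n(e⁻)/n(M) = 3.655 / 1.218 = 3.00 ≈ 3, so the ion is M³⁺.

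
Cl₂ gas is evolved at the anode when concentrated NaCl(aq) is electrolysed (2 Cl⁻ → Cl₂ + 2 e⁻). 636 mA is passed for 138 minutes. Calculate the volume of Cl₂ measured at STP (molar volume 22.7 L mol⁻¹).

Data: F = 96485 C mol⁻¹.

0.619 L

Q = I·t = 0.6360 A × 8280.0 s = 5266 C.
n(e⁻) = Q/F = 5266 / 96485 = 0.05458 mol.
2 electrons are transferred per Cl₂ molecule, so n(Cl₂) = 0.05458 / 2 = 0.02729 mol.
V = n × V_m = 0.02729 × 22.7 = 0.619 L.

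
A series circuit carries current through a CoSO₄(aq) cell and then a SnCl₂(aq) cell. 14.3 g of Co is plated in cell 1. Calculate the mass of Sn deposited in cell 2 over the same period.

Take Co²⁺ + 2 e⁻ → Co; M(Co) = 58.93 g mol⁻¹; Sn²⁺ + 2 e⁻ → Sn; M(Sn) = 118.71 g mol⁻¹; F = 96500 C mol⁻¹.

n(Co) = 14.3 / 58.93 = 0.2427 mol.
Since Co²⁺ + 2 e⁻ → Co, n(e⁻) passed = 2 × 0.2427 = 0.4853 mol.
Cells in series carry the same charge, so the same 0.4853 mol of electrons passes through cell 2.
Sn²⁺ + 2 e⁻ → Sn, so n(Sn) = 0.4853 / 2 = 0.2427 mol.
m(Sn) = 0.2427 × 118.71 = 28.8 g.

28.8 g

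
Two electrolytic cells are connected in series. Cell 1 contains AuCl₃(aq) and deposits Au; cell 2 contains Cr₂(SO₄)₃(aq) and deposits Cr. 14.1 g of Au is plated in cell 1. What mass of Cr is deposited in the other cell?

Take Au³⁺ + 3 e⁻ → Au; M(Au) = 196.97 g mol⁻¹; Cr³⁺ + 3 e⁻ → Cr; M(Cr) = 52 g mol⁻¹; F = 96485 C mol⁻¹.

3.72 g

n(Au) = 14.1 / 196.97 = 0.07158 mol.
Since Au³⁺ + 3 e⁻ → Au, n(e⁻) passed = 3 × 0.07158 = 0.2148 mol.
Cells in series carry the same charge, so the same 0.2148 mol of electrons passes through cell 2.
Cr³⁺ + 3 e⁻ → Cr, so n(Cr) = 0.2148 / 3 = 0.07158 mol.
m(Cr) = 0.07158 × 52 = 3.72 g.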